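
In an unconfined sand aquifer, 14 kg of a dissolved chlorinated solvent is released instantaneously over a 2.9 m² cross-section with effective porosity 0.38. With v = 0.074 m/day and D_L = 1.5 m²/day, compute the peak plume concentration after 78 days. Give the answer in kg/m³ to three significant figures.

The peak of an instantaneous 1D plume sits at x = vt; there the Gaussian factor is 1 and C_max = M/(n_e·A·√(4πDt)), where n_e·A is the pore area the mass is dissolved in.
√(4πDt) = √(4π × 1.5 × 78) = 38.34 m, so C_max = 14/(0.38 × 2.9 × 38.34) = 0.331 kg/m³.

0.331 kg/m³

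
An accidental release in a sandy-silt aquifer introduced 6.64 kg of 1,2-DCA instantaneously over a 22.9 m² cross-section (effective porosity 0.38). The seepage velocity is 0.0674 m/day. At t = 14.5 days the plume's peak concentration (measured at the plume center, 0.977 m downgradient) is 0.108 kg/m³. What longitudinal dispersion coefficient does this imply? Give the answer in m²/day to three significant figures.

At the plume center C_max = M/(n_e·A·√(4πDt)), so D = M²/(4πt·(n_e·A·C_max)²).
n_e·A·C_max = 0.38 × 22.9 × 0.108 = 0.9398 kg/m.
D = 6.64²/(4π × 14.5 × 0.9398²) = 0.274 m²/day.

0.274 m²/day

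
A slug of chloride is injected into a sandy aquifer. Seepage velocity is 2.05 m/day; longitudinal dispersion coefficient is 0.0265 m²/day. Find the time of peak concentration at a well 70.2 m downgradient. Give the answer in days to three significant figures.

For the 1D instantaneous-source solution, setting ∂C/∂t = 0 at fixed x gives v²t² + 2Dt − x² = 0, so t = (√(D² + v²x²) − D)/v².
√(D² + v²x²) = √(0.0265² + 2.05² × 70.2²) = 143.9; v² = 4.2025.
t = (143.9 − 0.0265)/4.2025 = 34.2 days (vs. the pure-advection estimate x/v = 34.2 d).

34.2 days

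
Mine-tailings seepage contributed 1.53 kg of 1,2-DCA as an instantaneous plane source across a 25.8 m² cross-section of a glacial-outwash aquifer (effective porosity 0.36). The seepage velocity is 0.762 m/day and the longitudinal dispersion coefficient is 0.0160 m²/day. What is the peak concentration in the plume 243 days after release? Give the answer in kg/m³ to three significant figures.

0.0236 kg/m³

The peak of an instantaneous 1D plume sits at x = vt; there the Gaussian factor is 1 and C_max = M/(n_e·A·√(4πDt)), where n_e·A is the pore area the mass is dissolved in.
√(4πDt) = √(4π × 0.0160 × 243) = 6.990 m, so C_max = 1.53/(0.36 × 25.8 × 6.990) = 0.0236 kg/m³.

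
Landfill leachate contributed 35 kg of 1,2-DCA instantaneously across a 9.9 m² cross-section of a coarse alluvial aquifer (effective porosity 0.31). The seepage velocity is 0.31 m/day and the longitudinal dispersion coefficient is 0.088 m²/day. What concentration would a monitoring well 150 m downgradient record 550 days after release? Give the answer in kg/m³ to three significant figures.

0.0528 kg/m³

For an instantaneous plane source, C(x,t) = M/(n_e·A·√(4πDt)) · exp(−(x−vt)²/(4Dt)), with n_e·A the pore (flow) area.
Plume center vt = 0.31 × 550 = 170.5 m, so the well at 150 m is 20.5 m upgradient of the peak.
√(4πDt) = 24.66 m, giving peak height M/(n_e·A·√(4πDt)) = 35/(0.31 × 9.9 × 24.66) = 0.4625 kg/m³.
(x−vt)²/(4Dt) = (-20.5)²/(4 × 0.088 × 550) = 2.171; exp(−2.171) = 0.1141.
C = 0.4625 × 0.1141 = 0.0528 kg/m³.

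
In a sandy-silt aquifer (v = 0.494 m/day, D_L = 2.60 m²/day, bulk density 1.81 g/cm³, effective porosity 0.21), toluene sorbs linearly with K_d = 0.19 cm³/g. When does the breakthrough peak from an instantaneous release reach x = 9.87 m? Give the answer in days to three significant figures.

Retardation factor R = 1 + ρ_b·K_d/n = 1 + 1.81 × 0.19/0.21 = 2.638.
Sorption retards both mechanisms: v_R = v/R = 0.1873 m/day, D_R = D/R = 0.9856 m²/day.
Peak time from v_R²t² + 2D_R t − x² = 0: t = (√(D_R² + v_R²x²) − D_R)/v_R².
√(D_R² + v_R²x²) = √(0.9856² + 0.1873² × 9.87²) = 2.095; v_R² = 0.03508.
t = (2.095 − 0.9856)/0.03508 = 31.6 days.

31.6 days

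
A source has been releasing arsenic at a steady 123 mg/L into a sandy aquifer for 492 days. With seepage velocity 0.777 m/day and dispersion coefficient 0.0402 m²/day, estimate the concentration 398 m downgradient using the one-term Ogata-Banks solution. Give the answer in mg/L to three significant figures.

For a continuous step input, C/C₀ ≈ ½·erfc((x−vt)/(2√(Dt))).
vt = 0.777 × 492 = 382.284 m and 2√(Dt) = 2√(0.0402 × 492) = 8.895 m.
Argument (x−vt)/(2√(Dt)) = (398 − 382.284)/8.895 = 1.767; ½·erfc(1.767) = 0.006229.
C = 123 × 0.006229 = 0.766 mg/L.

0.766 mg/L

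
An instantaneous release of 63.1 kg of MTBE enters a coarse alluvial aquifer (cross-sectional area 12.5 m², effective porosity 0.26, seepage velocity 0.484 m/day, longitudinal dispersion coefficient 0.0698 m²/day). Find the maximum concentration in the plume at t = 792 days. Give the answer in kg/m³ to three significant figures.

0.737 kg/m³

The peak of an instantaneous 1D plume sits at x = vt; there the Gaussian factor is 1 and C_max = M/(n_e·A·√(4πDt)), where n_e·A is the pore area the mass is dissolved in.
√(4πDt) = √(4π × 0.0698 × 792) = 26.36 m, so C_max = 63.1/(0.26 × 12.5 × 26.36) = 0.737 kg/m³.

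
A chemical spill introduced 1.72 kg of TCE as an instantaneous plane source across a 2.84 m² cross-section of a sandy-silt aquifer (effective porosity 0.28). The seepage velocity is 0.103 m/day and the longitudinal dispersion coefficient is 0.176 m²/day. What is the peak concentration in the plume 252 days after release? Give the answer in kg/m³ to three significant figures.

The peak of an instantaneous 1D plume sits at x = vt; there the Gaussian factor is 1 and C_max = M/(n_e·A·√(4πDt)), where n_e·A is the pore area the mass is dissolved in.
√(4πDt) = √(4π × 0.176 × 252) = 23.61 m, so C_max = 1.72/(0.28 × 2.84 × 23.61) = 0.0916 kg/m³.

0.0916 kg/m³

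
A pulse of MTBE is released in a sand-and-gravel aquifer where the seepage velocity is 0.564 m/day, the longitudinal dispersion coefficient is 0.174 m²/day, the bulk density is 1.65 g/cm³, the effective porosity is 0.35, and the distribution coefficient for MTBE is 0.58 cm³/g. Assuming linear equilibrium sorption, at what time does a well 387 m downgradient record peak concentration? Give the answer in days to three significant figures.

2560 days

Retardation factor R = 1 + ρ_b·K_d/n = 1 + 1.65 × 0.58/0.35 = 3.734.
Sorption retards both mechanisms: v_R = v/R = 0.1510 m/day, D_R = D/R = 0.04660 m²/day.
Peak time from v_R²t² + 2D_R t − x² = 0: t = (√(D_R² + v_R²x²) − D_R)/v_R².
√(D_R² + v_R²x²) = √(0.04660² + 0.1510² × 387²) = 58.44; v_R² = 0.02280.
t = (58.44 − 0.04660)/0.02280 = 2560 days.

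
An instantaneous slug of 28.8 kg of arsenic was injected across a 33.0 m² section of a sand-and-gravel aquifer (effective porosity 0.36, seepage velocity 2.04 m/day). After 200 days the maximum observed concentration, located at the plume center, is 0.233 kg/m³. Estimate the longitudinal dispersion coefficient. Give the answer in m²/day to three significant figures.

At the plume center C_max = M/(n_e·A·√(4πDt)), so D = M²/(4πt·(n_e·A·C_max)²).
n_e·A·C_max = 0.36 × 33.0 × 0.233 = 2.768 kg/m.
D = 28.8²/(4π × 200 × 2.768²) = 0.0431 m²/day.

0.0431 m²/day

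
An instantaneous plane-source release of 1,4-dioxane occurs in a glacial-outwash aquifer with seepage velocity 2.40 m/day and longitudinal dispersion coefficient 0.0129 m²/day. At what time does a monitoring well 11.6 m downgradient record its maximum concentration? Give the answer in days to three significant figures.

For the 1D instantaneous-source solution, setting ∂C/∂t = 0 at fixed x gives v²t² + 2Dt − x² = 0, so t = (√(D² + v²x²) − D)/v².
√(D² + v²x²) = √(0.0129² + 2.40² × 11.6²) = 27.84; v² = 5.76.
t = (27.84 − 0.0129)/5.76 = 4.83 days (vs. the pure-advection estimate x/v = 4.83 d).

4.83 days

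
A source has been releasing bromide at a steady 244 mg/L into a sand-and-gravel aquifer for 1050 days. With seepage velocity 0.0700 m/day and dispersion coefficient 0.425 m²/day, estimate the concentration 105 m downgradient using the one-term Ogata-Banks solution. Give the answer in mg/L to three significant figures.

35.6 mg/L

For a continuous step input, C/C₀ ≈ ½·erfc((x−vt)/(2√(Dt))).
vt = 0.0700 × 1050 = 73.5 m and 2√(Dt) = 2√(0.425 × 1050) = 42.25 m.
Argument (x−vt)/(2√(Dt)) = (105 − 73.5)/42.25 = 0.7456; ½·erfc(0.7456) = 0.1458.
C = 244 × 0.1458 = 35.6 mg/L.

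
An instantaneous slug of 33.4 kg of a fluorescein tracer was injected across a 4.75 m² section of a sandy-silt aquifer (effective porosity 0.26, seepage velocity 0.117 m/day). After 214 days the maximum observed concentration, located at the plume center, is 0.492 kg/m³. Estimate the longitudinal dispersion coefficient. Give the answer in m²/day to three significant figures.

At the plume center C_max = M/(n_e·A·√(4πDt)), so D = M²/(4πt·(n_e·A·C_max)²).
n_e·A·C_max = 0.26 × 4.75 × 0.492 = 0.6076 kg/m.
D = 33.4²/(4π × 214 × 0.6076²) = 1.12 m²/day.

1.12 m²/day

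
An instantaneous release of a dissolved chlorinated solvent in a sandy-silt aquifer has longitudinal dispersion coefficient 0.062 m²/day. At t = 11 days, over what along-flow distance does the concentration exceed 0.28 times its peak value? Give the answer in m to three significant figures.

The plume is Gaussian with σ = √(2Dt) = √(2 × 0.062 × 11) = 1.168 m.
C/C_peak = exp(−Δx²/(2σ²)) = 0.28 ⇒ Δx = σ·√(−2 ln 0.28) = 1.168 × 1.596 = 1.864 m.
Width = 2Δx = 3.73 m.

3.73 m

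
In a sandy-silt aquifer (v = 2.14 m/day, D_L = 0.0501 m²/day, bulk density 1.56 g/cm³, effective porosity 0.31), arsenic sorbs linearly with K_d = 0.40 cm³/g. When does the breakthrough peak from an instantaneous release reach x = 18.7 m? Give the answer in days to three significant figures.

Retardation factor R = 1 + ρ_b·K_d/n = 1 + 1.56 × 0.40/0.31 = 3.013.
Sorption retards both mechanisms: v_R = v/R = 0.7103 m/day, D_R = D/R = 0.01663 m²/day.
Peak time from v_R²t² + 2D_R t − x² = 0: t = (√(D_R² + v_R²x²) − D_R)/v_R².
√(D_R² + v_R²x²) = √(0.01663² + 0.7103² × 18.7²) = 13.28; v_R² = 0.5045.
t = (13.28 − 0.01663)/0.5045 = 26.3 days.

26.3 days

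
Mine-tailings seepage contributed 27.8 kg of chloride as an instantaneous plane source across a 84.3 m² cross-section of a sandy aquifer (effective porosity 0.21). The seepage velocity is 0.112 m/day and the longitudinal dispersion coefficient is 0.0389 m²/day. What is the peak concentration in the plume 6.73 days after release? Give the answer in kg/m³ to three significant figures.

0.866 kg/m³

The peak of an instantaneous 1D plume sits at x = vt; there the Gaussian factor is 1 and C_max = M/(n_e·A·√(4πDt)), where n_e·A is the pore area the mass is dissolved in.
√(4πDt) = √(4π × 0.0389 × 6.73) = 1.814 m, so C_max = 27.8/(0.21 × 84.3 × 1.814) = 0.866 kg/m³.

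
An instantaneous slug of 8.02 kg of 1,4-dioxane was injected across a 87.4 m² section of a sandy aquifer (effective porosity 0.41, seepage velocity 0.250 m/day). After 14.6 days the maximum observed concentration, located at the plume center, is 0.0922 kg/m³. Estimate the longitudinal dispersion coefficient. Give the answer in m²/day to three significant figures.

0.0321 m²/day

At the plume center C_max = M/(n_e·A·√(4πDt)), so D = M²/(4πt·(n_e·A·C_max)²).
n_e·A·C_max = 0.41 × 87.4 × 0.0922 = 3.304 kg/m.
D = 8.02²/(4π × 14.6 × 3.304²) = 0.0321 m²/day.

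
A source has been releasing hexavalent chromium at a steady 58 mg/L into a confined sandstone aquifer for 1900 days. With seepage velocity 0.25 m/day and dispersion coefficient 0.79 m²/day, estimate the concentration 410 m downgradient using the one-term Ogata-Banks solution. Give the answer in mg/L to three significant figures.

For a continuous step input, C/C₀ ≈ ½·erfc((x−vt)/(2√(Dt))).
vt = 0.25 × 1900 = 475 m and 2√(Dt) = 2√(0.79 × 1900) = 77.49 m.
Argument (x−vt)/(2√(Dt)) = (410 − 475)/77.49 = -0.8388; ½·erfc(-0.8388) = 0.8822.
C = 58 × 0.8822 = 51.2 mg/L.

51.2 mg/L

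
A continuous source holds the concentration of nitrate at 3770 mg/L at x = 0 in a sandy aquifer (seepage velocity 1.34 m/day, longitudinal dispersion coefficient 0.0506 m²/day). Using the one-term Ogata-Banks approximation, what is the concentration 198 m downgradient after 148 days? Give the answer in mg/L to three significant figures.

2010 mg/L

For a continuous step input, C/C₀ ≈ ½·erfc((x−vt)/(2√(Dt))).
vt = 1.34 × 148 = 198.32 m and 2√(Dt) = 2√(0.0506 × 148) = 5.473 m.
Argument (x−vt)/(2√(Dt)) = (198 − 198.32)/5.473 = -0.05847; ½·erfc(-0.05847) = 0.5330.
C = 3770 × 0.5330 = 2010 mg/L.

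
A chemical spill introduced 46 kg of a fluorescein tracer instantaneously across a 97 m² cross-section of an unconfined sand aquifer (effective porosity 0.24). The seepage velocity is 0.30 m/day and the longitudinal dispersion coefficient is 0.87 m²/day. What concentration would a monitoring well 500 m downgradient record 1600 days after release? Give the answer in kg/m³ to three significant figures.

0.0139 kg/m³

For an instantaneous plane source, C(x,t) = M/(n_e·A·√(4πDt)) · exp(−(x−vt)²/(4Dt)), with n_e·A the pore (flow) area.
Plume center vt = 0.30 × 1600 = 480 m, so the well at 500 m is 20 m downgradient of the peak.
√(4πDt) = 132.3 m, giving peak height M/(n_e·A·√(4πDt)) = 46/(0.24 × 97 × 132.3) = 0.01494 kg/m³.
(x−vt)²/(4Dt) = (20)²/(4 × 0.87 × 1600) = 0.07184; exp(−0.07184) = 0.9307.
C = 0.01494 × 0.9307 = 0.0139 kg/m³.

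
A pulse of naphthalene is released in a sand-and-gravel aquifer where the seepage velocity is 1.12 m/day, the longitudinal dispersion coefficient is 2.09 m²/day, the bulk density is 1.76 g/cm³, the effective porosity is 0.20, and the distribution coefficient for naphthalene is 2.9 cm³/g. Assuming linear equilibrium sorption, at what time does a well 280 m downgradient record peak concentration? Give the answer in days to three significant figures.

Retardation factor R = 1 + ρ_b·K_d/n = 1 + 1.76 × 2.9/0.20 = 26.52.
Sorption retards both mechanisms: v_R = v/R = 0.04223 m/day, D_R = D/R = 0.07881 m²/day.
Peak time from v_R²t² + 2D_R t − x² = 0: t = (√(D_R² + v_R²x²) − D_R)/v_R².
√(D_R² + v_R²x²) = √(0.07881² + 0.04223² × 280²) = 11.82; v_R² = 0.001783.
t = (11.82 − 0.07881)/0.001783 = 6590 days.

6590 days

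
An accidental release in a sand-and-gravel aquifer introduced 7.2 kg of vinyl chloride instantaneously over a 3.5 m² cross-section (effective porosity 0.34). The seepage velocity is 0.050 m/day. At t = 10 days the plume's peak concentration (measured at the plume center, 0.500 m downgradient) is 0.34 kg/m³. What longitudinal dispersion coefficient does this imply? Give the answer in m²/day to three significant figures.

2.52 m²/day

At the plume center C_max = M/(n_e·A·√(4πDt)), so D = M²/(4πt·(n_e·A·C_max)²).
n_e·A·C_max = 0.34 × 3.5 × 0.34 = 0.4046 kg/m.
D = 7.2²/(4π × 10 × 0.4046²) = 2.52 m²/day.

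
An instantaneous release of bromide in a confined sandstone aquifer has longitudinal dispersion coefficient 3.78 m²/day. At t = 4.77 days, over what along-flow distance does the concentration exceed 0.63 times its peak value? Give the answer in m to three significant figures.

11.5 m

The plume is Gaussian with σ = √(2Dt) = √(2 × 3.78 × 4.77) = 6.005 m.
C/C_peak = exp(−Δx²/(2σ²)) = 0.63 ⇒ Δx = σ·√(−2 ln 0.63) = 6.005 × 0.9613 = 5.773 m.
Width = 2Δx = 11.5 m.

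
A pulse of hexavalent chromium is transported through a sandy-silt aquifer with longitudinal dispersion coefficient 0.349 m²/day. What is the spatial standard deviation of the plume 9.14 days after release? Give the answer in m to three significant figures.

Dispersive spreading gives a Gaussian with σ² = 2Dt; advection only shifts the center.
σ = √(2 × 0.349 × 9.14) = 2.53 m.

2.53 m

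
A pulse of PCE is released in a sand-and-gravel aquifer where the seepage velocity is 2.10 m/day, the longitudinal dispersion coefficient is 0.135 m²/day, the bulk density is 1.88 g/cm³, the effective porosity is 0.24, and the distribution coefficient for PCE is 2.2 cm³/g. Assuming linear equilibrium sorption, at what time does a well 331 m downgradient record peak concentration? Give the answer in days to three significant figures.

Retardation factor R = 1 + ρ_b·K_d/n = 1 + 1.88 × 2.2/0.24 = 18.23.
Sorption retards both mechanisms: v_R = v/R = 0.1152 m/day, D_R = D/R = 0.007405 m²/day.
Peak time from v_R²t² + 2D_R t − x² = 0: t = (√(D_R² + v_R²x²) − D_R)/v_R².
√(D_R² + v_R²x²) = √(0.007405² + 0.1152² × 331²) = 38.13; v_R² = 0.01327.
t = (38.13 − 0.007405)/0.01327 = 2870 days.

2870 days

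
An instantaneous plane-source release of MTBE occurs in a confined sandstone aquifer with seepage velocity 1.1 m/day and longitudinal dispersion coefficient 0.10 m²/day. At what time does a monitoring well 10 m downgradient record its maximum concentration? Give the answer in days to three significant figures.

9.01 days

For the 1D instantaneous-source solution, setting ∂C/∂t = 0 at fixed x gives v²t² + 2Dt − x² = 0, so t = (√(D² + v²x²) − D)/v².
√(D² + v²x²) = √(0.10² + 1.1² × 10²) = 11.00; v² = 1.21.
t = (11.00 − 0.10)/1.21 = 9.01 days (vs. the pure-advection estimate x/v = 9.09 d).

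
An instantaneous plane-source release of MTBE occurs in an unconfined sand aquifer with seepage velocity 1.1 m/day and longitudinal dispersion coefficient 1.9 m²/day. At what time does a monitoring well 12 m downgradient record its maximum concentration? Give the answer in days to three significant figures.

For the 1D instantaneous-source solution, setting ∂C/∂t = 0 at fixed x gives v²t² + 2Dt − x² = 0, so t = (√(D² + v²x²) − D)/v².
√(D² + v²x²) = √(1.9² + 1.1² × 12²) = 13.34; v² = 1.21.
t = (13.34 − 1.9)/1.21 = 9.45 days (vs. the pure-advection estimate x/v = 10.9 d).

9.45 days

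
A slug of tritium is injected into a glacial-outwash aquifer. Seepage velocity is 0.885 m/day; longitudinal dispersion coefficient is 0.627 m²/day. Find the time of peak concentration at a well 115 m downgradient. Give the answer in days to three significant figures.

For the 1D instantaneous-source solution, setting ∂C/∂t = 0 at fixed x gives v²t² + 2Dt − x² = 0, so t = (√(D² + v²x²) − D)/v².
√(D² + v²x²) = √(0.627² + 0.885² × 115²) = 101.8; v² = 0.783225.
t = (101.8 − 0.627)/0.783225 = 129 days (vs. the pure-advection estimate x/v = 130 d).

129 days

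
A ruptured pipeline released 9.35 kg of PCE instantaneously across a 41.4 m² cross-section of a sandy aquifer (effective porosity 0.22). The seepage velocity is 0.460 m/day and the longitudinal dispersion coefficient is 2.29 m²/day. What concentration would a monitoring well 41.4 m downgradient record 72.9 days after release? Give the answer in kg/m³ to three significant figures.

For an instantaneous plane source, C(x,t) = M/(n_e·A·√(4πDt)) · exp(−(x−vt)²/(4Dt)), with n_e·A the pore (flow) area.
Plume center vt = 0.460 × 72.9 = 33.534 m, so the well at 41.4 m is 7.866 m downgradient of the peak.
√(4πDt) = 45.80 m, giving peak height M/(n_e·A·√(4πDt)) = 9.35/(0.22 × 41.4 × 45.80) = 0.02241 kg/m³.
(x−vt)²/(4Dt) = (7.866)²/(4 × 2.29 × 72.9) = 0.09266; exp(−0.09266) = 0.9115.
C = 0.02241 × 0.9115 = 0.0204 kg/m³.

0.0204 kg/m³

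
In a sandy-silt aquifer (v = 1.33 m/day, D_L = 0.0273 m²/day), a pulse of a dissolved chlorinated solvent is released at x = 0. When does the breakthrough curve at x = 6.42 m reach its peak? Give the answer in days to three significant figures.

For the 1D instantaneous-source solution, setting ∂C/∂t = 0 at fixed x gives v²t² + 2Dt − x² = 0, so t = (√(D² + v²x²) − D)/v².
√(D² + v²x²) = √(0.0273² + 1.33² × 6.42²) = 8.539; v² = 1.7689.
t = (8.539 − 0.0273)/1.7689 = 4.81 days (vs. the pure-advection estimate x/v = 4.83 d).

4.81 days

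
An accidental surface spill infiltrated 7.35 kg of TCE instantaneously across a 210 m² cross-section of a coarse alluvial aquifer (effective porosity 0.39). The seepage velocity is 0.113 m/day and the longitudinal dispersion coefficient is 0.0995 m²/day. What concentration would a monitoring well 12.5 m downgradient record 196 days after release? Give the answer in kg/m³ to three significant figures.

0.00174 kg/m³

For an instantaneous plane source, C(x,t) = M/(n_e·A·√(4πDt)) · exp(−(x−vt)²/(4Dt)), with n_e·A the pore (flow) area.
Plume center vt = 0.113 × 196 = 22.148 m, so the well at 12.5 m is 9.648 m upgradient of the peak.
√(4πDt) = 15.65 m, giving peak height M/(n_e·A·√(4πDt)) = 7.35/(0.39 × 210 × 15.65) = 0.005734 kg/m³.
(x−vt)²/(4Dt) = (-9.648)²/(4 × 0.0995 × 196) = 1.193; exp(−1.193) = 0.3033.
C = 0.005734 × 0.3033 = 0.00174 kg/m³.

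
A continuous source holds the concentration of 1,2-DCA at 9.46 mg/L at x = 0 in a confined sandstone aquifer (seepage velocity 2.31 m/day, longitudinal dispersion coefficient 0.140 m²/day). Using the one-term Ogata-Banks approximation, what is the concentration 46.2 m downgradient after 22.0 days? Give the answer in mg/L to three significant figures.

9.16 mg/L

For a continuous step input, C/C₀ ≈ ½·erfc((x−vt)/(2√(Dt))).
vt = 2.31 × 22.0 = 50.82 m and 2√(Dt) = 2√(0.140 × 22.0) = 3.510 m.
Argument (x−vt)/(2√(Dt)) = (46.2 − 50.82)/3.510 = -1.316; ½·erfc(-1.316) = 0.9686.
C = 9.46 × 0.9686 = 9.16 mg/L.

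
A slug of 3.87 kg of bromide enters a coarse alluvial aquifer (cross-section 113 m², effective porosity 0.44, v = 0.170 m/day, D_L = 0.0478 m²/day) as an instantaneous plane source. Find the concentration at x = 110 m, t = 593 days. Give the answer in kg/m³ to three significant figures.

0.00196 kg/m³

For an instantaneous plane source, C(x,t) = M/(n_e·A·√(4πDt)) · exp(−(x−vt)²/(4Dt)), with n_e·A the pore (flow) area.
Plume center vt = 0.170 × 593 = 100.81 m, so the well at 110 m is 9.19 m downgradient of the peak.
√(4πDt) = 18.87 m, giving peak height M/(n_e·A·√(4πDt)) = 3.87/(0.44 × 113 × 18.87) = 0.004125 kg/m³.
(x−vt)²/(4Dt) = (9.19)²/(4 × 0.0478 × 593) = 0.7449; exp(−0.7449) = 0.4748.
C = 0.004125 × 0.4748 = 0.00196 kg/m³.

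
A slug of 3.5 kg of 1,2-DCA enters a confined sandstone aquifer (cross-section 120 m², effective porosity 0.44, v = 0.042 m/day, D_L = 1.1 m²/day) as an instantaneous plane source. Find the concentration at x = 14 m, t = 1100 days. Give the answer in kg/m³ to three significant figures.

0.000434 kg/m³

For an instantaneous plane source, C(x,t) = M/(n_e·A·√(4πDt)) · exp(−(x−vt)²/(4Dt)), with n_e·A the pore (flow) area.
Plume center vt = 0.042 × 1100 = 46.2 m, so the well at 14 m is 32.2 m upgradient of the peak.
√(4πDt) = 123.3 m, giving peak height M/(n_e·A·√(4πDt)) = 3.5/(0.44 × 120 × 123.3) = 0.0005376 kg/m³.
(x−vt)²/(4Dt) = (-32.2)²/(4 × 1.1 × 1100) = 0.2142; exp(−0.2142) = 0.8072.
C = 0.0005376 × 0.8072 = 0.000434 kg/m³.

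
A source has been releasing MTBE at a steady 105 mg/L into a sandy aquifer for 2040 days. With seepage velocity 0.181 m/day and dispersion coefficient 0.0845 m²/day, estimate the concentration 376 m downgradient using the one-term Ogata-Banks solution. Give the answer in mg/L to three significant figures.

37.6 mg/L

For a continuous step input, C/C₀ ≈ ½·erfc((x−vt)/(2√(Dt))).
vt = 0.181 × 2040 = 369.24 m and 2√(Dt) = 2√(0.0845 × 2040) = 26.26 m.
Argument (x−vt)/(2√(Dt)) = (376 − 369.24)/26.26 = 0.2574; ½·erfc(0.2574) = 0.3579.
C = 105 × 0.3579 = 37.6 mg/L.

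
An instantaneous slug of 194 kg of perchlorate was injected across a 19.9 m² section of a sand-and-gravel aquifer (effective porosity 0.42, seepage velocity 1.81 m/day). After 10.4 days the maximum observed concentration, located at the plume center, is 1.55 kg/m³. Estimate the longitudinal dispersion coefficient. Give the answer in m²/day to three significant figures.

1.72 m²/day

At the plume center C_max = M/(n_e·A·√(4πDt)), so D = M²/(4πt·(n_e·A·C_max)²).
n_e·A·C_max = 0.42 × 19.9 × 1.55 = 12.95 kg/m.
D = 194²/(4π × 10.4 × 12.95²) = 1.72 m²/day.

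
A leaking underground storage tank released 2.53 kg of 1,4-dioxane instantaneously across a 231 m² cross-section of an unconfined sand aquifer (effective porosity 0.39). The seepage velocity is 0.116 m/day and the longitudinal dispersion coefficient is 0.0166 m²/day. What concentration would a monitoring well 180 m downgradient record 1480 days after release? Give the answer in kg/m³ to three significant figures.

For an instantaneous plane source, C(x,t) = M/(n_e·A·√(4πDt)) · exp(−(x−vt)²/(4Dt)), with n_e·A the pore (flow) area.
Plume center vt = 0.116 × 1480 = 171.68 m, so the well at 180 m is 8.32 m downgradient of the peak.
√(4πDt) = 17.57 m, giving peak height M/(n_e·A·√(4πDt)) = 2.53/(0.39 × 231 × 17.57) = 0.001598 kg/m³.
(x−vt)²/(4Dt) = (8.32)²/(4 × 0.0166 × 1480) = 0.7044; exp(−0.7044) = 0.4944.
C = 0.001598 × 0.4944 = 0.000790 kg/m³.

0.000790 kg/m³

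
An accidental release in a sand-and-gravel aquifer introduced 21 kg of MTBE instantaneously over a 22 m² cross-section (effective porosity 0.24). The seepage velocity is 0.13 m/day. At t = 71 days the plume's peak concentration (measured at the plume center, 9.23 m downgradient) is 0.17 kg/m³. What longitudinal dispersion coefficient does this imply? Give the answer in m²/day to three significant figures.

At the plume center C_max = M/(n_e·A·√(4πDt)), so D = M²/(4πt·(n_e·A·C_max)²).
n_e·A·C_max = 0.24 × 22 × 0.17 = 0.8976 kg/m.
D = 21²/(4π × 71 × 0.8976²) = 0.613 m²/day.

0.613 m²/day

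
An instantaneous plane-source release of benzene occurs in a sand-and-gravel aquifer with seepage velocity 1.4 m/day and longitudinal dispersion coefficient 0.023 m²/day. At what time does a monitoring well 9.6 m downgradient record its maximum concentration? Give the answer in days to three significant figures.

6.85 days

For the 1D instantaneous-source solution, setting ∂C/∂t = 0 at fixed x gives v²t² + 2Dt − x² = 0, so t = (√(D² + v²x²) − D)/v².
√(D² + v²x²) = √(0.023² + 1.4² × 9.6²) = 13.44; v² = 1.96.
t = (13.44 − 0.023)/1.96 = 6.85 days (vs. the pure-advection estimate x/v = 6.86 d).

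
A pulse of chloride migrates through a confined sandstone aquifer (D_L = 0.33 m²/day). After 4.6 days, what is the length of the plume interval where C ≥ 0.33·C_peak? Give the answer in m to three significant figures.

The plume is Gaussian with σ = √(2Dt) = √(2 × 0.33 × 4.6) = 1.742 m.
C/C_peak = exp(−Δx²/(2σ²)) = 0.33 ⇒ Δx = σ·√(−2 ln 0.33) = 1.742 × 1.489 = 2.594 m.
Width = 2Δx = 5.19 m.

5.19 m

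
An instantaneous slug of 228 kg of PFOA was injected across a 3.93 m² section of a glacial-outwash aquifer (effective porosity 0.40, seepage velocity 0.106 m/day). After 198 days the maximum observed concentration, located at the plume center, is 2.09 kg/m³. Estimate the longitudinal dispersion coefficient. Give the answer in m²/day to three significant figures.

1.94 m²/day

At the plume center C_max = M/(n_e·A·√(4πDt)), so D = M²/(4πt·(n_e·A·C_max)²).
n_e·A·C_max = 0.40 × 3.93 × 2.09 = 3.285 kg/m.
D = 228²/(4π × 198 × 3.285²) = 1.94 m²/day.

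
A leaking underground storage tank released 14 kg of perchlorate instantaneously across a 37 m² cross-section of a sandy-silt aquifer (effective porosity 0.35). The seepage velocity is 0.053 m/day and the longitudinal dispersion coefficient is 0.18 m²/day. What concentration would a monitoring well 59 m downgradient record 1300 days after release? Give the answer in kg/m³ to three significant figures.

For an instantaneous plane source, C(x,t) = M/(n_e·A·√(4πDt)) · exp(−(x−vt)²/(4Dt)), with n_e·A the pore (flow) area.
Plume center vt = 0.053 × 1300 = 68.9 m, so the well at 59 m is 9.9 m upgradient of the peak.
√(4πDt) = 54.23 m, giving peak height M/(n_e·A·√(4πDt)) = 14/(0.35 × 37 × 54.23) = 0.01994 kg/m³.
(x−vt)²/(4Dt) = (-9.9)²/(4 × 0.18 × 1300) = 0.1047; exp(−0.1047) = 0.9006.
C = 0.01994 × 0.9006 = 0.0180 kg/m³.

0.0180 kg/m³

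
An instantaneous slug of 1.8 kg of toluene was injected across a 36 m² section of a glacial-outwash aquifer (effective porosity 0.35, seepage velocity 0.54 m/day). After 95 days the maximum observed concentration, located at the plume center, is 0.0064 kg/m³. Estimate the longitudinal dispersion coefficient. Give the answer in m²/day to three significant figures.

0.417 m²/day

At the plume center C_max = M/(n_e·A·√(4πDt)), so D = M²/(4πt·(n_e·A·C_max)²).
n_e·A·C_max = 0.35 × 36 × 0.0064 = 0.08064 kg/m.
D = 1.8²/(4π × 95 × 0.08064²) = 0.417 m²/day.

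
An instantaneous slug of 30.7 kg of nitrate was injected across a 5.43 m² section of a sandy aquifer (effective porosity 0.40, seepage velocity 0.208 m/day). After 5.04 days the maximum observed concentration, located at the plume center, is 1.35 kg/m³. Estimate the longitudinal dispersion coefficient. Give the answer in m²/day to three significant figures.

At the plume center C_max = M/(n_e·A·√(4πDt)), so D = M²/(4πt·(n_e·A·C_max)²).
n_e·A·C_max = 0.40 × 5.43 × 1.35 = 2.932 kg/m.
D = 30.7²/(4π × 5.04 × 2.932²) = 1.73 m²/day.

1.73 m²/day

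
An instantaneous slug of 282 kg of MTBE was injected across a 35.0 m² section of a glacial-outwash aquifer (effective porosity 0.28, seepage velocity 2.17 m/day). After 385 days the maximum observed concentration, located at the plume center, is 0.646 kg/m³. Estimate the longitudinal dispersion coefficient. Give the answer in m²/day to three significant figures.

0.410 m²/day

At the plume center C_max = M/(n_e·A·√(4πDt)), so D = M²/(4πt·(n_e·A·C_max)²).
n_e·A·C_max = 0.28 × 35.0 × 0.646 = 6.331 kg/m.
D = 282²/(4π × 385 × 6.331²) = 0.410 m²/day.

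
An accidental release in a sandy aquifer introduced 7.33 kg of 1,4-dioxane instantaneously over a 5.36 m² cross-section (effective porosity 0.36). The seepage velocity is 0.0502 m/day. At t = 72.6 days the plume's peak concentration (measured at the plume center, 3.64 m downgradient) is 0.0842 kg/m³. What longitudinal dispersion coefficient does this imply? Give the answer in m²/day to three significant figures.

2.23 m²/day

At the plume center C_max = M/(n_e·A·√(4πDt)), so D = M²/(4πt·(n_e·A·C_max)²).
n_e·A·C_max = 0.36 × 5.36 × 0.0842 = 0.1625 kg/m.
D = 7.33²/(4π × 72.6 × 0.1625²) = 2.23 m²/day.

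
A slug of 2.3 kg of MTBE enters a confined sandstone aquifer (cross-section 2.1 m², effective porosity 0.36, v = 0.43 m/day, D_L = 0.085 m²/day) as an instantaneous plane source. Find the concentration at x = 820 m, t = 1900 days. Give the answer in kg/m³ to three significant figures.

For an instantaneous plane source, C(x,t) = M/(n_e·A·√(4πDt)) · exp(−(x−vt)²/(4Dt)), with n_e·A the pore (flow) area.
Plume center vt = 0.43 × 1900 = 817 m, so the well at 820 m is 3 m downgradient of the peak.
√(4πDt) = 45.05 m, giving peak height M/(n_e·A·√(4πDt)) = 2.3/(0.36 × 2.1 × 45.05) = 0.06753 kg/m³.
(x−vt)²/(4Dt) = (3)²/(4 × 0.085 × 1900) = 0.01393; exp(−0.01393) = 0.9862.
C = 0.06753 × 0.9862 = 0.0666 kg/m³.

0.0666 kg/m³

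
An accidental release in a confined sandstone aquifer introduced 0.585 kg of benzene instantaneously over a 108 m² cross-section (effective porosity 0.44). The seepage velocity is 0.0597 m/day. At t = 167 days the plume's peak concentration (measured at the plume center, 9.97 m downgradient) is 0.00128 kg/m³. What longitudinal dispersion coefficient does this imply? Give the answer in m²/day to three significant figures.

At the plume center C_max = M/(n_e·A·√(4πDt)), so D = M²/(4πt·(n_e·A·C_max)²).
n_e·A·C_max = 0.44 × 108 × 0.00128 = 0.06083 kg/m.
D = 0.585²/(4π × 167 × 0.06083²) = 0.0441 m²/day.

0.0441 m²/day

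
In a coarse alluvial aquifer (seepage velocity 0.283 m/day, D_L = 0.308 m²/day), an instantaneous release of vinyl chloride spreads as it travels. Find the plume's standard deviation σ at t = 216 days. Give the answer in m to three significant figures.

11.5 m

Dispersive spreading gives a Gaussian with σ² = 2Dt; advection only shifts the center.
σ = √(2 × 0.308 × 216) = 11.5 m.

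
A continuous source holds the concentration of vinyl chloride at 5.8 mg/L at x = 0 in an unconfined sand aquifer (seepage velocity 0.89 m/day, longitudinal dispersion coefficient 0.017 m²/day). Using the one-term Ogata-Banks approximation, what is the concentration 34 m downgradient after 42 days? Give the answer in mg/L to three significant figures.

For a continuous step input, C/C₀ ≈ ½·erfc((x−vt)/(2√(Dt))).
vt = 0.89 × 42 = 37.38 m and 2√(Dt) = 2√(0.017 × 42) = 1.690 m.
Argument (x−vt)/(2√(Dt)) = (34 − 37.38)/1.690 = -2.000; ½·erfc(-2.000) = 0.9977.
C = 5.8 × 0.9977 = 5.79 mg/L.

5.79 mg/L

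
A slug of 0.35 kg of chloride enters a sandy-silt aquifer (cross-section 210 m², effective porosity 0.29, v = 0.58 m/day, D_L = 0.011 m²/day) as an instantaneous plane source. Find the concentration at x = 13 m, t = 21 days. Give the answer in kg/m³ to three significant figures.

For an instantaneous plane source, C(x,t) = M/(n_e·A·√(4πDt)) · exp(−(x−vt)²/(4Dt)), with n_e·A the pore (flow) area.
Plume center vt = 0.58 × 21 = 12.18 m, so the well at 13 m is 0.82 m downgradient of the peak.
√(4πDt) = 1.704 m, giving peak height M/(n_e·A·√(4πDt)) = 0.35/(0.29 × 210 × 1.704) = 0.003373 kg/m³.
(x−vt)²/(4Dt) = (0.82)²/(4 × 0.011 × 21) = 0.7277; exp(−0.7277) = 0.4830.
C = 0.003373 × 0.4830 = 0.00163 kg/m³.

0.00163 kg/m³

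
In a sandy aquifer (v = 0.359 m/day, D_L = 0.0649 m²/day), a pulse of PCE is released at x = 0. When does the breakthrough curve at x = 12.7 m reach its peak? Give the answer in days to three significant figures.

For the 1D instantaneous-source solution, setting ∂C/∂t = 0 at fixed x gives v²t² + 2Dt − x² = 0, so t = (√(D² + v²x²) − D)/v².
√(D² + v²x²) = √(0.0649² + 0.359² × 12.7²) = 4.560; v² = 0.128881.
t = (4.560 − 0.0649)/0.128881 = 34.9 days (vs. the pure-advection estimate x/v = 35.4 d).

34.9 days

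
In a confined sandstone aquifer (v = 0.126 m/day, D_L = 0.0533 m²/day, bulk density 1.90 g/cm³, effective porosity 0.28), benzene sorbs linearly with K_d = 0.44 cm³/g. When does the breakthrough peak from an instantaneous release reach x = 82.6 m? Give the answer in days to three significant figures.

Retardation factor R = 1 + ρ_b·K_d/n = 1 + 1.90 × 0.44/0.28 = 3.986.
Sorption retards both mechanisms: v_R = v/R = 0.03161 m/day, D_R = D/R = 0.01337 m²/day.
Peak time from v_R²t² + 2D_R t − x² = 0: t = (√(D_R² + v_R²x²) − D_R)/v_R².
√(D_R² + v_R²x²) = √(0.01337² + 0.03161² × 82.6²) = 2.611; v_R² = 0.0009992.
t = (2.611 − 0.01337)/0.0009992 = 2600 days.

2600 days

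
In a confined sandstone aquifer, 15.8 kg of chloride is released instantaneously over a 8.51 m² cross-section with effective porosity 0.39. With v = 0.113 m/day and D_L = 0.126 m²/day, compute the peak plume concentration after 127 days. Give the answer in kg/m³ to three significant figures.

0.336 kg/m³

The peak of an instantaneous 1D plume sits at x = vt; there the Gaussian factor is 1 and C_max = M/(n_e·A·√(4πDt)), where n_e·A is the pore area the mass is dissolved in.
√(4πDt) = √(4π × 0.126 × 127) = 14.18 m, so C_max = 15.8/(0.39 × 8.51 × 14.18) = 0.336 kg/m³.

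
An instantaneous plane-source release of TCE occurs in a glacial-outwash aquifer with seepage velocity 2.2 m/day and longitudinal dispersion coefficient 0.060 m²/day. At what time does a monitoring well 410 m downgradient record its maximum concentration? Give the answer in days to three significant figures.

For the 1D instantaneous-source solution, setting ∂C/∂t = 0 at fixed x gives v²t² + 2Dt − x² = 0, so t = (√(D² + v²x²) − D)/v².
√(D² + v²x²) = √(0.060² + 2.2² × 410²) = 902.0; v² = 4.84.
t = (902.0 − 0.060)/4.84 = 186 days (vs. the pure-advection estimate x/v = 186 d).

186 days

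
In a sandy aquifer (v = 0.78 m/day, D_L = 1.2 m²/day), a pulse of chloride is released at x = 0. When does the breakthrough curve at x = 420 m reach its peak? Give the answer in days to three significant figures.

For the 1D instantaneous-source solution, setting ∂C/∂t = 0 at fixed x gives v²t² + 2Dt − x² = 0, so t = (√(D² + v²x²) − D)/v².
√(D² + v²x²) = √(1.2² + 0.78² × 420²) = 327.6; v² = 0.6084.
t = (327.6 − 1.2)/0.6084 = 536 days (vs. the pure-advection estimate x/v = 538 d).

536 days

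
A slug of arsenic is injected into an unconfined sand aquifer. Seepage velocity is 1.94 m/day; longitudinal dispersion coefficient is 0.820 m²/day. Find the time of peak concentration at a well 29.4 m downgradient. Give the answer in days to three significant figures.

14.9 days

For the 1D instantaneous-source solution, setting ∂C/∂t = 0 at fixed x gives v²t² + 2Dt − x² = 0, so t = (√(D² + v²x²) − D)/v².
√(D² + v²x²) = √(0.820² + 1.94² × 29.4²) = 57.04; v² = 3.7636.
t = (57.04 − 0.820)/3.7636 = 14.9 days (vs. the pure-advection estimate x/v = 15.2 d).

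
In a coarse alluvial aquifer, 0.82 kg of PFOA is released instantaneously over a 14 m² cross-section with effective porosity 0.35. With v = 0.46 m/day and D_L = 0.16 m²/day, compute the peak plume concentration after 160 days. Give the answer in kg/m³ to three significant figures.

The peak of an instantaneous 1D plume sits at x = vt; there the Gaussian factor is 1 and C_max = M/(n_e·A·√(4πDt)), where n_e·A is the pore area the mass is dissolved in.
√(4πDt) = √(4π × 0.16 × 160) = 17.94 m, so C_max = 0.82/(0.35 × 14 × 17.94) = 0.00933 kg/m³.

0.00933 kg/m³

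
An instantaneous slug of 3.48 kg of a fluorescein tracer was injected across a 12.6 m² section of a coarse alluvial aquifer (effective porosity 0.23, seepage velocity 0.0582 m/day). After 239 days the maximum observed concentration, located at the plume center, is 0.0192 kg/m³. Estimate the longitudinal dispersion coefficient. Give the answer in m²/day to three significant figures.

1.30 m²/day

At the plume center C_max = M/(n_e·A·√(4πDt)), so D = M²/(4πt·(n_e·A·C_max)²).
n_e·A·C_max = 0.23 × 12.6 × 0.0192 = 0.05564 kg/m.
D = 3.48²/(4π × 239 × 0.05564²) = 1.30 m²/day.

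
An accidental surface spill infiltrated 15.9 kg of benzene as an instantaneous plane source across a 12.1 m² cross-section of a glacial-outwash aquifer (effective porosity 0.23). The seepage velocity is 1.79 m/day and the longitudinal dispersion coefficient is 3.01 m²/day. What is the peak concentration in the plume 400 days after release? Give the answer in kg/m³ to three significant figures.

The peak of an instantaneous 1D plume sits at x = vt; there the Gaussian factor is 1 and C_max = M/(n_e·A·√(4πDt)), where n_e·A is the pore area the mass is dissolved in.
√(4πDt) = √(4π × 3.01 × 400) = 123.0 m, so C_max = 15.9/(0.23 × 12.1 × 123.0) = 0.0464 kg/m³.

0.0464 kg/m³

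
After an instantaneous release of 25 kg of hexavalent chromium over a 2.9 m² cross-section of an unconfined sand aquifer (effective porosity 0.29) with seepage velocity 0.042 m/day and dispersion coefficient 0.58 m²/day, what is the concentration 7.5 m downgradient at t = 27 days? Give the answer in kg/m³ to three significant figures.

1.11 kg/m³

For an instantaneous plane source, C(x,t) = M/(n_e·A·√(4πDt)) · exp(−(x−vt)²/(4Dt)), with n_e·A the pore (flow) area.
Plume center vt = 0.042 × 27 = 1.134 m, so the well at 7.5 m is 6.366 m downgradient of the peak.
√(4πDt) = 14.03 m, giving peak height M/(n_e·A·√(4πDt)) = 25/(0.29 × 2.9 × 14.03) = 2.119 kg/m³.
(x−vt)²/(4Dt) = (6.366)²/(4 × 0.58 × 27) = 0.6470; exp(−0.6470) = 0.5236.
C = 2.119 × 0.5236 = 1.11 kg/m³.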